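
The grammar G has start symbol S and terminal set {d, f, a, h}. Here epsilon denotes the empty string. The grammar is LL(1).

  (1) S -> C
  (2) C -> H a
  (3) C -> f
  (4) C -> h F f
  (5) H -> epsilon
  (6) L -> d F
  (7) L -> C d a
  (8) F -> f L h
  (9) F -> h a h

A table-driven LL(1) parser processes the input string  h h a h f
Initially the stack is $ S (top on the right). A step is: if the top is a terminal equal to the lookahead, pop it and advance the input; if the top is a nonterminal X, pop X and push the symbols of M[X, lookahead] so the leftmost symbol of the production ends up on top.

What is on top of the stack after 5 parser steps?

     Stack      Input        Action
  1  $ S        h h a h f $  expand S -> C
  2  $ C        h h a h f $  expand C -> h F f
  3  $ f F h    h h a h f $  match h
  4  $ f F      h a h f $    expand F -> h a h
  5  $ f h a h  h a h f $    match h
Stack after step 5: $ f h a (top = a).

a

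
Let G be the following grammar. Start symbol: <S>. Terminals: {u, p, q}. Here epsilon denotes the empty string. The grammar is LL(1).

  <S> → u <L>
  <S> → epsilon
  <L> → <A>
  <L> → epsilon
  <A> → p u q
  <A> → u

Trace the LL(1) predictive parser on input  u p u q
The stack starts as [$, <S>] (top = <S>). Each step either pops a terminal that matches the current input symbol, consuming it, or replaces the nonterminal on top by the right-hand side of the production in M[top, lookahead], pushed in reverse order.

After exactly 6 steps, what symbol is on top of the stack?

     Stack    Input      Action
  1  $ <S>    u p u q $  expand <S> → u <L>
  2  $ <L> u  u p u q $  match u
  3  $ <L>    p u q $    expand <L> → <A>
  4  $ <A>    p u q $    expand <A> → p u q
  5  $ q u p  p u q $    match p
  6  $ q u    u q $      match u
Stack after step 6: $ q (top = q).

q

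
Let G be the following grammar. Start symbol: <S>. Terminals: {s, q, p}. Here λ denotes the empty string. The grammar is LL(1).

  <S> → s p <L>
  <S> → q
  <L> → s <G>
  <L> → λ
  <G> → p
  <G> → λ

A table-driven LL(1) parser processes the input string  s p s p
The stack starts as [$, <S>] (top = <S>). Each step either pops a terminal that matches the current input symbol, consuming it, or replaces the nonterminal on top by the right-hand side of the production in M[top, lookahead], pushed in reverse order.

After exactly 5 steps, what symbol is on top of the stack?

<G>

     Stack      Input      Action
  1  $ <S>      s p s p $  expand <S> → s p <L>
  2  $ <L> p s  s p s p $  match s
  3  $ <L> p    p s p $    match p
  4  $ <L>      s p $      expand <L> → s <G>
  5  $ <G> s    s p $      match s
Stack after step 5: $ <G> (top = <G>).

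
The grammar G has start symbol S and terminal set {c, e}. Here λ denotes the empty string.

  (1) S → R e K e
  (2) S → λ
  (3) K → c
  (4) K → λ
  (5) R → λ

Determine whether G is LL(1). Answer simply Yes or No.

Yes

FIRST(S) = {λ, e}
FIRST(K) = {λ, c}
FIRST(R) = {λ}
FOLLOW(S) = {$}
FOLLOW(K) = {e}
FOLLOW(R) = {e}
Each cell of M receives at most one production.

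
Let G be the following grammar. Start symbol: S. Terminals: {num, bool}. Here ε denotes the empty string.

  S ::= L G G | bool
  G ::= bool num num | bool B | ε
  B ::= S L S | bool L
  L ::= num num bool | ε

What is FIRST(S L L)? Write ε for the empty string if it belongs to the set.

FIRST(G): from G::=bool num num we get {bool}; from G::=bool B we get {bool}; from G::=ε we get {ε}. So FIRST(G) = {ε, bool}.
FIRST(L): from L::=num num bool we get {num}; from L::=ε we get {ε}. So FIRST(L) = {ε, num}.
FIRST(S): from S::=L G G we get {ε, bool, num}; from S::=bool we get {bool}. So FIRST(S) = {ε, bool, num}.
FIRST(B): from B::=S L S we get {ε, bool, num}; from B::=bool L we get {bool}. So FIRST(B) = {ε, bool, num}.
FIRST(S L L): take FIRST of each symbol in turn, carrying on past any symbol whose FIRST contains ε; result {ε, bool, num}.

{ε, bool, num}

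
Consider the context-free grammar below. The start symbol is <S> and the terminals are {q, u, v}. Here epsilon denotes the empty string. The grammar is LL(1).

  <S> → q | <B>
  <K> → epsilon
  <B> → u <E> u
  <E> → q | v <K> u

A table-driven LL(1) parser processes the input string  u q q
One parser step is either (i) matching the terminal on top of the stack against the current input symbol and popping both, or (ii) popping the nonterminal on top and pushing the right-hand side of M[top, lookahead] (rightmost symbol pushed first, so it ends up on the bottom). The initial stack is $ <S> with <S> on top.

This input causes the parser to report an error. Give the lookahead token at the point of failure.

q

step 1: stack=$ <S>  input=u q q $  — expand <S> → <B>
step 2: stack=$ <B>  input=u q q $  — expand <B> → u <E> u
step 3: stack=$ u <E> u  input=u q q $  — match u
step 4: stack=$ u <E>  input=q q $  — expand <E> → q
step 5: stack=$ u q  input=q q $  — match q
step 6: stack=$ u  input=q $  — error: top is terminal u but lookahead is q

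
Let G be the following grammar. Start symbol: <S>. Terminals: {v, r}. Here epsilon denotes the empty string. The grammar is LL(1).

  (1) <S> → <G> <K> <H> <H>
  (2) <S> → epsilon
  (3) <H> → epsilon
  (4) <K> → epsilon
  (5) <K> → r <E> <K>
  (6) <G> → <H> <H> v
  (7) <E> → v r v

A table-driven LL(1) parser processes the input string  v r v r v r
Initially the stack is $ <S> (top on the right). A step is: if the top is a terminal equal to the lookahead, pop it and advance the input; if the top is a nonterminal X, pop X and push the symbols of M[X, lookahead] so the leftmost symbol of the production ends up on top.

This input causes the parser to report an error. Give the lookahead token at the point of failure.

step 1: stack=$ <S>  input=v r v r v r $  — expand <S> → <G> <K> <H> <H>
step 2: stack=$ <H> <H> <K> <G>  input=v r v r v r $  — expand <G> → <H> <H> v
step 3: stack=$ <H> <H> <K> v <H> <H>  input=v r v r v r $  — expand <H> → epsilon
step 4: stack=$ <H> <H> <K> v <H>  input=v r v r v r $  — expand <H> → epsilon
step 5: stack=$ <H> <H> <K> v  input=v r v r v r $  — match v
step 6: stack=$ <H> <H> <K>  input=r v r v r $  — expand <K> → r <E> <K>
step 7: stack=$ <H> <H> <K> <E> r  input=r v r v r $  — match r
step 8: stack=$ <H> <H> <K> <E>  input=v r v r $  — expand <E> → v r v
step 9: stack=$ <H> <H> <K> v r v  input=v r v r $  — match v
step 10: stack=$ <H> <H> <K> v r  input=r v r $  — match r
step 11: stack=$ <H> <H> <K> v  input=v r $  — match v
step 12: stack=$ <H> <H> <K>  input=r $  — expand <K> → r <E> <K>
step 13: stack=$ <H> <H> <K> <E> r  input=r $  — match r
step 14: stack=$ <H> <H> <K> <E>  input=$  — error: M[<E>, $] is empty

$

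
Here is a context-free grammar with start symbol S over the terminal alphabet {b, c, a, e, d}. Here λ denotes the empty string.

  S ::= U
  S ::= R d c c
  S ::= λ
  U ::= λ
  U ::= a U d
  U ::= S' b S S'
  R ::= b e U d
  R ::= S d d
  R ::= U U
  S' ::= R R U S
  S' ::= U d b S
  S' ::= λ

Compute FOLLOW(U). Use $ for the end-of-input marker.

FIRST(S): from S::=U we get {λ, a, b, d}; from S::=R d c c we get {a, b, d}; from S::=λ we get {λ}. So FIRST(S) = {λ, a, b, d}.
FIRST(U): from U::=λ we get {λ}; from U::=a U d we get {a}; from U::=S' b S S' we get {a, b, d}. So FIRST(U) = {λ, a, b, d}.
FIRST(R): from R::=b e U d we get {b}; from R::=S d d we get {a, b, d}; from R::=U U we get {λ, a, b, d}. So FIRST(R) = {λ, a, b, d}.
FIRST(S'): from S'::=R R U S we get {λ, a, b, d}; from S'::=U d b S we get {a, b, d}; from S'::=λ we get {λ}. So FIRST(S') = {λ, a, b, d}.
FOLLOW(S) includes $ since S is the start symbol.
FOLLOW(S): in U::=S' b S S', S is followed by S' with FIRST {λ, a, b, d}; in U::=S' b S S', the suffix after S is nullable, so FOLLOW(S) ⊇ FOLLOW(U) = {$, a, b, d}; in R::=S d d, S is followed by d d with FIRST {d}; in S'::=R R U S, the suffix after S is empty, so FOLLOW(S) ⊇ FOLLOW(S') = {$, a, b, d}; in S'::=U d b S, the suffix after S is empty, so FOLLOW(S) ⊇ FOLLOW(S') = {$, a, b, d}. Thus FOLLOW(S) = {$, a, b, d}.
FOLLOW(U): in S::=U, the suffix after U is empty, so FOLLOW(U) ⊇ FOLLOW(S) = {$, a, b, d}; in U::=a U d, U is followed by d with FIRST {d}; in R::=b e U d, U is followed by d with FIRST {d}; in R::=U U (occurrence 1), U is followed by U with FIRST {λ, a, b, d}; in R::=U U (occurrence 1), the suffix after U is nullable, so FOLLOW(U) ⊇ FOLLOW(R) = {$, a, b, d}; in R::=U U (occurrence 2), the suffix after U is empty, so FOLLOW(U) ⊇ FOLLOW(R) = {$, a, b, d}; in S'::=R R U S, U is followed by S with FIRST {λ, a, b, d}; in S'::=R R U S, the suffix after U is nullable, so FOLLOW(U) ⊇ FOLLOW(S') = {$, a, b, d}; in S'::=U d b S, U is followed by d b S with FIRST {d}. Thus FOLLOW(U) = {$, a, b, d}.
FOLLOW(S'): in U::=S' b S S' (occurrence 1), S' is followed by b S S' with FIRST {b}; in U::=S' b S S' (occurrence 2), the suffix after S' is empty, so FOLLOW(S') ⊇ FOLLOW(U) = {$, a, b, d}. Thus FOLLOW(S') = {$, a, b, d}.
FOLLOW(R): in S::=R d c c, R is followed by d c c with FIRST {d}; in S'::=R R U S (occurrence 1), R is followed by R U S with FIRST {λ, a, b, d}; in S'::=R R U S (occurrence 1), the suffix after R is nullable, so FOLLOW(R) ⊇ FOLLOW(S') = {$, a, b, d}; in S'::=R R U S (occurrence 2), R is followed by U S with FIRST {λ, a, b, d}; in S'::=R R U S (occurrence 2), the suffix after R is nullable, so FOLLOW(R) ⊇ FOLLOW(S') = {$, a, b, d}. Thus FOLLOW(R) = {$, a, b, d}.

{$, a, b, d}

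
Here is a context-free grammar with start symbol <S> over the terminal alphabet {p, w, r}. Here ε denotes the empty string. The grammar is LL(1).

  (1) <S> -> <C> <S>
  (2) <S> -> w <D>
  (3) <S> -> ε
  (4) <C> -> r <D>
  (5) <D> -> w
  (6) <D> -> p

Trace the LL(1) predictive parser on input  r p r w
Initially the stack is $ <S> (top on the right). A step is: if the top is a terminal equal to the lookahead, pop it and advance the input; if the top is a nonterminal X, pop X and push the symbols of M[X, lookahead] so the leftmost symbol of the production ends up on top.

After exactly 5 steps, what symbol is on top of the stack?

<S>

     Stack        Input      Action
  1  $ <S>        r p r w $  expand <S> -> <C> <S>
  2  $ <S> <C>    r p r w $  expand <C> -> r <D>
  3  $ <S> <D> r  r p r w $  match r
  4  $ <S> <D>    p r w $    expand <D> -> p
  5  $ <S> p      p r w $    match p
Stack after step 5: $ <S> (top = <S>).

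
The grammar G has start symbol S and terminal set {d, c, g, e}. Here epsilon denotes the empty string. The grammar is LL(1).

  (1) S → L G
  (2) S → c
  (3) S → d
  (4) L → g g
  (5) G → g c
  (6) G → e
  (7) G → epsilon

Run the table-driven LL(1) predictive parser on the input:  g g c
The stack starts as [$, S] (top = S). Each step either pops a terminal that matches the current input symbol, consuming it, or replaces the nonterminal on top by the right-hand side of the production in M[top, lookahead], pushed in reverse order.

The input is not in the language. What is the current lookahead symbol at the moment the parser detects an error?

     Stack    Input    Action
  1  $ S      g g c $  expand S → L G
  2  $ G L    g g c $  expand L → g g
  3  $ G g g  g g c $  match g
  4  $ G g    g c $    match g
  5  $ G      c $      error: M[G, c] is empty

c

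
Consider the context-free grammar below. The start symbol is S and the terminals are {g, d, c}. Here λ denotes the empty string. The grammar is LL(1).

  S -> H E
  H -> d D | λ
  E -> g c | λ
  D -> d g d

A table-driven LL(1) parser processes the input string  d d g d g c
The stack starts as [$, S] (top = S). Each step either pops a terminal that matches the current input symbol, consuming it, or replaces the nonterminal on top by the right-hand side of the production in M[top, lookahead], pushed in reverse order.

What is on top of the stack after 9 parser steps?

c

     Stack      Input          Action
  1  $ S        d d g d g c $  expand S -> H E
  2  $ E H      d d g d g c $  expand H -> d D
  3  $ E D d    d d g d g c $  match d
  4  $ E D      d g d g c $    expand D -> d g d
  5  $ E d g d  d g d g c $    match d
  6  $ E d g    g d g c $      match g
  7  $ E d      d g c $        match d
  8  $ E        g c $          expand E -> g c
  9  $ c g      g c $          match g
Stack after step 9: $ c (top = c).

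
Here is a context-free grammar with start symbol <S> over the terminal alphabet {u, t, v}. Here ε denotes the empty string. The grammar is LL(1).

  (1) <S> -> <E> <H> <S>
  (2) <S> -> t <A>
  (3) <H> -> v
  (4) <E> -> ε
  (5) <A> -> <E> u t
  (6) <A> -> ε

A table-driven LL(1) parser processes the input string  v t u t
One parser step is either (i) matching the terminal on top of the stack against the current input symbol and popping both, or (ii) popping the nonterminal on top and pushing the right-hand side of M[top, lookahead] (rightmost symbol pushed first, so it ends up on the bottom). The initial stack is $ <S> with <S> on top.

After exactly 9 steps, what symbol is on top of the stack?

t

     Stack          Input      Action
  1  $ <S>          v t u t $  expand <S> -> <E> <H> <S>
  2  $ <S> <H> <E>  v t u t $  expand <E> -> ε
  3  $ <S> <H>      v t u t $  expand <H> -> v
  4  $ <S> v        v t u t $  match v
  5  $ <S>          t u t $    expand <S> -> t <A>
  6  $ <A> t        t u t $    match t
  7  $ <A>          u t $      expand <A> -> <E> u t
  8  $ t u <E>      u t $      expand <E> -> ε
  9  $ t u          u t $      match u
Stack after step 9: $ t (top = t).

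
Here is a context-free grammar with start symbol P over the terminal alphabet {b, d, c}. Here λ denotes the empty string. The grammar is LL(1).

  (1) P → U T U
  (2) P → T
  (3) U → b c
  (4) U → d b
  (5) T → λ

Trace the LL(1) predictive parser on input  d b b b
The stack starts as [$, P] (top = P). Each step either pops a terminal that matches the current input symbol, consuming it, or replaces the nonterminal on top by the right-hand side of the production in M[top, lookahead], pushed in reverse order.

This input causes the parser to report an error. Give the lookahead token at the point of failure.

     Stack      Input      Action
  1  $ P        d b b b $  expand P → U T U
  2  $ U T U    d b b b $  expand U → d b
  3  $ U T b d  d b b b $  match d
  4  $ U T b    b b b $    match b
  5  $ U T      b b $      expand T → λ
  6  $ U        b b $      expand U → b c
  7  $ c b      b b $      match b
  8  $ c        b $        error: top is terminal c but lookahead is b

b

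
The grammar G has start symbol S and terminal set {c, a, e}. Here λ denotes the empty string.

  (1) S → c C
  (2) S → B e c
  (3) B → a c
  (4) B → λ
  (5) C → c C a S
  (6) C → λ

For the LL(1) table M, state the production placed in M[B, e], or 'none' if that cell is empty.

FIRST(B) = {λ, a}
FIRST(C) = {λ, c}
FIRST(S) = {a, c, e}  (via B e c)
FOLLOW(S) includes $ since S is the start symbol.
FOLLOW(B): in S→B e c, B is followed by e c with FIRST {e}. Thus FOLLOW(B) = {e}.
For B → a c: FIRST(a c) = {a}, so it goes in M[B, t] for t ∈ {a}.
For B → λ: FIRST(λ) = {λ}, so it goes in M[B, t] for t ∈ {}; since λ ∈ FIRST, also for every t ∈ FOLLOW(B) = {e}.

B → λ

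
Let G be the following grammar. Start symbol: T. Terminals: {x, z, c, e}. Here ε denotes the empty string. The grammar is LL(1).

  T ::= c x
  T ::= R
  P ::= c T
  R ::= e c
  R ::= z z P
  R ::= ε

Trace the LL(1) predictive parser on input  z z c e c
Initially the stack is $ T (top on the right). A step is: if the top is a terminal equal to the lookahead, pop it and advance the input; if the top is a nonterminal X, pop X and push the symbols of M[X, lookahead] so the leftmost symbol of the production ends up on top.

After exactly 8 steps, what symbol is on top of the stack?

step 1: stack=$ T  input=z z c e c $  — expand T ::= R
step 2: stack=$ R  input=z z c e c $  — expand R ::= z z P
step 3: stack=$ P z z  input=z z c e c $  — match z
step 4: stack=$ P z  input=z c e c $  — match z
step 5: stack=$ P  input=c e c $  — expand P ::= c T
step 6: stack=$ T c  input=c e c $  — match c
step 7: stack=$ T  input=e c $  — expand T ::= R
step 8: stack=$ R  input=e c $  — expand R ::= e c
Stack after step 8: $ c e (top = e).

e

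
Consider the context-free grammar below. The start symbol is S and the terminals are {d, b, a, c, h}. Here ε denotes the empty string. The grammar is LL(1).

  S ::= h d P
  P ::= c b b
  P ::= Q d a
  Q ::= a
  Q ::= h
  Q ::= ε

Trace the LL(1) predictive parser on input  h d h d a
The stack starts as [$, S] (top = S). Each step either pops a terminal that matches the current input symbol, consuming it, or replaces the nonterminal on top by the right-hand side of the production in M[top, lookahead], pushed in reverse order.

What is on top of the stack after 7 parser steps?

     Stack    Input        Action
  1  $ S      h d h d a $  expand S ::= h d P
  2  $ P d h  h d h d a $  match h
  3  $ P d    d h d a $    match d
  4  $ P      h d a $      expand P ::= Q d a
  5  $ a d Q  h d a $      expand Q ::= h
  6  $ a d h  h d a $      match h
  7  $ a d    d a $        match d
Stack after step 7: $ a (top = a).

a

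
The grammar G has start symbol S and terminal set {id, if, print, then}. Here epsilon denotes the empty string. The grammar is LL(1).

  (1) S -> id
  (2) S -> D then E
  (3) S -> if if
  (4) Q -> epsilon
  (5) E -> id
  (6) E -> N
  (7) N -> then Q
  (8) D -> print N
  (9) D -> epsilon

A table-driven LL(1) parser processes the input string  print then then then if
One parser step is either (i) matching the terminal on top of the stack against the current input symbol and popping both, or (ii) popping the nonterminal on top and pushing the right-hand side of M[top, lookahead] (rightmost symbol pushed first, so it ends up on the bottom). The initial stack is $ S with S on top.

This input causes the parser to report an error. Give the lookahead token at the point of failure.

step 1: stack=$ S  input=print then then then if $  — expand S -> D then E
step 2: stack=$ E then D  input=print then then then if $  — expand D -> print N
step 3: stack=$ E then N print  input=print then then then if $  — match print
step 4: stack=$ E then N  input=then then then if $  — expand N -> then Q
step 5: stack=$ E then Q then  input=then then then if $  — match then
step 6: stack=$ E then Q  input=then then if $  — expand Q -> epsilon
step 7: stack=$ E then  input=then then if $  — match then
step 8: stack=$ E  input=then if $  — expand E -> N
step 9: stack=$ N  input=then if $  — expand N -> then Q
step 10: stack=$ Q then  input=then if $  — match then
step 11: stack=$ Q  input=if $  — error: M[Q, if] is empty

if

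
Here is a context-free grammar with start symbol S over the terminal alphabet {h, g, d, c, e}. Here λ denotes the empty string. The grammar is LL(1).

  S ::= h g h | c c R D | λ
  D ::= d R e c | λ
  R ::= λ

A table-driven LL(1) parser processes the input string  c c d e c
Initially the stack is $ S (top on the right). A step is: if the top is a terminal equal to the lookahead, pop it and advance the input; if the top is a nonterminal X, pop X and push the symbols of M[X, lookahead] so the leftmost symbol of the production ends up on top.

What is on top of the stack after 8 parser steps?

c

     Stack      Input        Action
  1  $ S        c c d e c $  expand S ::= c c R D
  2  $ D R c c  c c d e c $  match c
  3  $ D R c    c d e c $    match c
  4  $ D R      d e c $      expand R ::= λ
  5  $ D        d e c $      expand D ::= d R e c
  6  $ c e R d  d e c $      match d
  7  $ c e R    e c $        expand R ::= λ
  8  $ c e      e c $        match e
Stack after step 8: $ c (top = c).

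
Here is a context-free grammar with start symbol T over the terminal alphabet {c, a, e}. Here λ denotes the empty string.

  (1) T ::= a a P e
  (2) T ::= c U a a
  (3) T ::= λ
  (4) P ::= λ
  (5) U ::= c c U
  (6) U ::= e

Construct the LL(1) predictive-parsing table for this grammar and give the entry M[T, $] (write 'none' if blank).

T ::= λ

FIRST(T): from T::=a a P e we get {a}; from T::=c U a a we get {c}; from T::=λ we get {λ}. So FIRST(T) = {λ, a, c}.
FIRST(P): from P::=λ we get {λ}. So FIRST(P) = {λ}.
FIRST(U): from U::=c c U we get {c}; from U::=e we get {e}. So FIRST(U) = {c, e}.
FOLLOW(T) includes $ since T is the start symbol.
FOLLOW(T): T appears on no right-hand side. Thus FOLLOW(T) = {$}.
For T ::= a a P e: FIRST(a a P e) = {a}, so it goes in M[T, t] for t ∈ {a}.
For T ::= c U a a: FIRST(c U a a) = {c}, so it goes in M[T, t] for t ∈ {c}.
For T ::= λ: FIRST(λ) = {λ}, so it goes in M[T, t] for t ∈ {}; since λ ∈ FIRST, also for every t ∈ FOLLOW(T) = {$}.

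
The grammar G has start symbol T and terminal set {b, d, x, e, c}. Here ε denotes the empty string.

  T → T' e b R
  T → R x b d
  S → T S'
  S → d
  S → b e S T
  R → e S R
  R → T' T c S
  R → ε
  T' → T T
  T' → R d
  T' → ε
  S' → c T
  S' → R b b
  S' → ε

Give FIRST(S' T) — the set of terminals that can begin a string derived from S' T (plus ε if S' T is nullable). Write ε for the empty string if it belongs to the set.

{b, c, d, e, x}

FIRST(T) = {d, e, x}  (via T' e b R, R x b d)
FIRST(S) = {b, d, e, x}  (via T S')
FIRST(R) = {ε, d, e, x}  (via T' T c S)
FIRST(T') = {ε, d, e, x}  (via T T, R d)
FIRST(S') = {ε, b, c, d, e, x}  (via R b b)
FIRST(S' T): take FIRST of each symbol in turn, carrying on past any symbol whose FIRST contains ε; result {b, c, d, e, x}.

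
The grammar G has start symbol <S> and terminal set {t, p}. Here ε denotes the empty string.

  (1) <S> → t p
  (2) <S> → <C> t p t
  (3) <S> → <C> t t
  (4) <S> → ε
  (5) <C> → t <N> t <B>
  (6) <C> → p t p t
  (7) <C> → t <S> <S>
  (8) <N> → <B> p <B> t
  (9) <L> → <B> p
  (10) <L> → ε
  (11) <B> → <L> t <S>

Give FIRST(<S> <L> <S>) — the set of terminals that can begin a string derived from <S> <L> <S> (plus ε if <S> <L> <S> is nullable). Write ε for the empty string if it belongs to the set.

{ε, p, t}

FIRST(<C>): from <C>→t <N> t <B> we get {t}; from <C>→p t p t we get {p}; from <C>→t <S> <S> we get {t}. So FIRST(<C>) = {p, t}.
FIRST(<S>): from <S>→t p we get {t}; from <S>→<C> t p t we get {p, t}; from <S>→<C> t t we get {p, t}; from <S>→ε we get {ε}. So FIRST(<S>) = {ε, p, t}.
FIRST(<N>): from <N>→<B> p <B> t we get {t}. So FIRST(<N>) = {t}.
FIRST(<L>): from <L>→<B> p we get {t}; from <L>→ε we get {ε}. So FIRST(<L>) = {ε, t}.
FIRST(<B>): from <B>→<L> t <S> we get {t}. So FIRST(<B>) = {t}.
FIRST(<S> <L> <S>): take FIRST of each symbol in turn, carrying on past any symbol whose FIRST contains ε; result {ε, p, t}.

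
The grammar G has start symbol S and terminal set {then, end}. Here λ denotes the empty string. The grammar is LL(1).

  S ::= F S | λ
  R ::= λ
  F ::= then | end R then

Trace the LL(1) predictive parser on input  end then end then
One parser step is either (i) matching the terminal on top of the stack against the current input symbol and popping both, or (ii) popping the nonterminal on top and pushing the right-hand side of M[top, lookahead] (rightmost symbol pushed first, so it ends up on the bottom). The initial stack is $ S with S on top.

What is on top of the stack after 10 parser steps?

step 1: stack=$ S  input=end then end then $  — expand S ::= F S
step 2: stack=$ S F  input=end then end then $  — expand F ::= end R then
step 3: stack=$ S then R end  input=end then end then $  — match end
step 4: stack=$ S then R  input=then end then $  — expand R ::= λ
step 5: stack=$ S then  input=then end then $  — match then
step 6: stack=$ S  input=end then $  — expand S ::= F S
step 7: stack=$ S F  input=end then $  — expand F ::= end R then
step 8: stack=$ S then R end  input=end then $  — match end
step 9: stack=$ S then R  input=then $  — expand R ::= λ
step 10: stack=$ S then  input=then $  — match then
Stack after step 10: $ S (top = S).

S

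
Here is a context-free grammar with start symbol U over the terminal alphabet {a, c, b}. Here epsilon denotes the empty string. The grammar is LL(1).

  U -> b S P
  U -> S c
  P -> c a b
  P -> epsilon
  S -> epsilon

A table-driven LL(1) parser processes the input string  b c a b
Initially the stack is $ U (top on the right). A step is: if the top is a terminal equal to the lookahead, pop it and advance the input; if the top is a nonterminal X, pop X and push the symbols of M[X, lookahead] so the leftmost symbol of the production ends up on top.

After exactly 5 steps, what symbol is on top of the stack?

a

     Stack    Input      Action
  1  $ U      b c a b $  expand U -> b S P
  2  $ P S b  b c a b $  match b
  3  $ P S    c a b $    expand S -> epsilon
  4  $ P      c a b $    expand P -> c a b
  5  $ b a c  c a b $    match c
Stack after step 5: $ b a (top = a).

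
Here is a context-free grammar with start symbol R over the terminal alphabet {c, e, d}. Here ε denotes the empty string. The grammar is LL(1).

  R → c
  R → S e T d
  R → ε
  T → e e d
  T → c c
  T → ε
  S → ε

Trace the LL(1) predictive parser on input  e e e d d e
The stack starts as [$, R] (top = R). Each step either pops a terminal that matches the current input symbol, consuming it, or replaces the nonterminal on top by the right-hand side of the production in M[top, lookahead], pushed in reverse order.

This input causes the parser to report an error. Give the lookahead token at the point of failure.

e

step 1: stack=$ R  input=e e e d d e $  — expand R → S e T d
step 2: stack=$ d T e S  input=e e e d d e $  — expand S → ε
step 3: stack=$ d T e  input=e e e d d e $  — match e
step 4: stack=$ d T  input=e e d d e $  — expand T → e e d
step 5: stack=$ d d e e  input=e e d d e $  — match e
step 6: stack=$ d d e  input=e d d e $  — match e
step 7: stack=$ d d  input=d d e $  — match d
step 8: stack=$ d  input=d e $  — match d
step 9: stack=$  input=e $  — error: stack empty but input remains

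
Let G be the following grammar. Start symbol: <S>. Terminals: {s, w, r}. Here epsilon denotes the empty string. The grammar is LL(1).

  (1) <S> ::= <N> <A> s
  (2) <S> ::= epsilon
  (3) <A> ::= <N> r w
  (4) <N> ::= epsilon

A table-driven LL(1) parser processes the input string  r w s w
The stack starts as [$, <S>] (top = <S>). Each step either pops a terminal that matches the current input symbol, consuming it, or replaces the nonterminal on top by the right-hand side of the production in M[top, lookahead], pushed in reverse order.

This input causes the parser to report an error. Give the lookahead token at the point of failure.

     Stack        Input      Action
  1  $ <S>        r w s w $  expand <S> ::= <N> <A> s
  2  $ s <A> <N>  r w s w $  expand <N> ::= epsilon
  3  $ s <A>      r w s w $  expand <A> ::= <N> r w
  4  $ s w r <N>  r w s w $  expand <N> ::= epsilon
  5  $ s w r      r w s w $  match r
  6  $ s w        w s w $    match w
  7  $ s          s w $      match s
  8  $            w $        error: stack empty but input remains

w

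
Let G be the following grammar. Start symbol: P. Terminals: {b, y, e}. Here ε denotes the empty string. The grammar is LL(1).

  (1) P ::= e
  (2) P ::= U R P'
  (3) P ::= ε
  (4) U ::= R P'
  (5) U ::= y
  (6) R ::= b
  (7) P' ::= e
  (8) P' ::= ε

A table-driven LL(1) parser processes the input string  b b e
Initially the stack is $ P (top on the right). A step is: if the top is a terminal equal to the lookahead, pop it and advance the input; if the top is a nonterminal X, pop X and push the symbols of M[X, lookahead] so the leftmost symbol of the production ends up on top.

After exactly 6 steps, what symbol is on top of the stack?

     Stack        Input    Action
  1  $ P          b b e $  expand P ::= U R P'
  2  $ P' R U     b b e $  expand U ::= R P'
  3  $ P' R P' R  b b e $  expand R ::= b
  4  $ P' R P' b  b b e $  match b
  5  $ P' R P'    b e $    expand P' ::= ε
  6  $ P' R       b e $    expand R ::= b
Stack after step 6: $ P' b (top = b).

b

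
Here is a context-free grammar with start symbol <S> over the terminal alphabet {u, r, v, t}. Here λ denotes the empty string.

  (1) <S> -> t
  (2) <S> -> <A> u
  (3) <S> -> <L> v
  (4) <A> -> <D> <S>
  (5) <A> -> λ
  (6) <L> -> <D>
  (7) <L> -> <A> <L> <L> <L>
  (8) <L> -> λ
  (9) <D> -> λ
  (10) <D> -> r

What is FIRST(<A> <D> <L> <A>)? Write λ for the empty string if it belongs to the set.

{λ, r, t, u, v}

FIRST(<D>): from <D>->λ we get {λ}; from <D>->r we get {r}. So FIRST(<D>) = {λ, r}.
FIRST(<S>): from <S>->t we get {t}; from <S>-><A> u we get {r, t, u, v}; from <S>-><L> v we get {r, t, u, v}. So FIRST(<S>) = {r, t, u, v}.
FIRST(<A>): from <A>-><D> <S> we get {r, t, u, v}; from <A>->λ we get {λ}. So FIRST(<A>) = {λ, r, t, u, v}.
FIRST(<L>): from <L>-><D> we get {λ, r}; from <L>-><A> <L> <L> <L> we get {λ, r, t, u, v}; from <L>->λ we get {λ}. So FIRST(<L>) = {λ, r, t, u, v}.
FIRST(<A> <D> <L> <A>): take FIRST of each symbol in turn, carrying on past any symbol whose FIRST contains λ; result {λ, r, t, u, v}.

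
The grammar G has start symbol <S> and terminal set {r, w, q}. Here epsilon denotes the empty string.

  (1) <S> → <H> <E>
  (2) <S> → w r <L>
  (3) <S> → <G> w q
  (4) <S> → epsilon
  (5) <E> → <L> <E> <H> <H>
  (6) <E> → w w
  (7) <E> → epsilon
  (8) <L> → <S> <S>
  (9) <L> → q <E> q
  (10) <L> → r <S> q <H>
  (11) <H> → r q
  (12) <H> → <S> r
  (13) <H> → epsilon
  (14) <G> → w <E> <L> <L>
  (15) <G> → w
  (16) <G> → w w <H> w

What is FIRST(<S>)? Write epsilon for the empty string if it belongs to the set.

{epsilon, q, r, w}

FIRST(<G>): from <G>→w <E> <L> <L> we get {w}; from <G>→w we get {w}; from <G>→w w <H> w we get {w}. So FIRST(<G>) = {w}.
FIRST(<S>): from <S>→<H> <E> we get {epsilon, q, r, w}; from <S>→w r <L> we get {w}; from <S>→<G> w q we get {w}; from <S>→epsilon we get {epsilon}. So FIRST(<S>) = {epsilon, q, r, w}.
FIRST(<L>): from <L>→<S> <S> we get {epsilon, q, r, w}; from <L>→q <E> q we get {q}; from <L>→r <S> q <H> we get {r}. So FIRST(<L>) = {epsilon, q, r, w}.
FIRST(<H>): from <H>→r q we get {r}; from <H>→<S> r we get {q, r, w}; from <H>→epsilon we get {epsilon}. So FIRST(<H>) = {epsilon, q, r, w}.
FIRST(<E>): from <E>→<L> <E> <H> <H> we get {epsilon, q, r, w}; from <E>→w w we get {w}; from <E>→epsilon we get {epsilon}. So FIRST(<E>) = {epsilon, q, r, w}.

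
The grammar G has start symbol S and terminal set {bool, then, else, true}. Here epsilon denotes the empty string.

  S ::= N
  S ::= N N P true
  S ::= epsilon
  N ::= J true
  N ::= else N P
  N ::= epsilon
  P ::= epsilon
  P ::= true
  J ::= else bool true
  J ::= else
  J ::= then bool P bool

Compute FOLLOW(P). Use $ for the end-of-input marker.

{$, bool, else, then, true}

FIRST(P) = {epsilon, true}
FIRST(J) = {else, then}
FIRST(N) = {epsilon, else, then}  (via J true)
FIRST(S) = {epsilon, else, then, true}  (via N, N N P true)
FOLLOW(S) includes $ since S is the start symbol.
FOLLOW(S): S appears on no right-hand side. Thus FOLLOW(S) = {$}.
FOLLOW(N): in S::=N, the suffix after N is empty, so FOLLOW(N) ⊇ FOLLOW(S) = {$}; in S::=N N P true (occurrence 1), N is followed by N P true with FIRST {else, then, true}; in S::=N N P true (occurrence 2), N is followed by P true with FIRST {true}; in N::=else N P, N is followed by P with FIRST {epsilon, true}; in N::=else N P, the suffix after N is nullable (adds nothing new). Thus FOLLOW(N) = {$, else, then, true}.
FOLLOW(P): in S::=N N P true, P is followed by true with FIRST {true}; in N::=else N P, the suffix after P is empty, so FOLLOW(P) ⊇ FOLLOW(N) = {$, else, then, true}; in J::=then bool P bool, P is followed by bool with FIRST {bool}. Thus FOLLOW(P) = {$, bool, else, then, true}.
FOLLOW(J): in N::=J true, J is followed by true with FIRST {true}. Thus FOLLOW(J) = {true}.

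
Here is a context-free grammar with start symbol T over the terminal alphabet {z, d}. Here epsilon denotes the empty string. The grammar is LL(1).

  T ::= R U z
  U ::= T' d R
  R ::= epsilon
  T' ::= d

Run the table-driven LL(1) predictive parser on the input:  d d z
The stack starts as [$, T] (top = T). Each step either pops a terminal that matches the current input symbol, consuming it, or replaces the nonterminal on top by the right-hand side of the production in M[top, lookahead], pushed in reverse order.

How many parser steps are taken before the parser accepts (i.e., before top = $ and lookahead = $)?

step 1: stack=$ T  input=d d z $  — expand T ::= R U z
step 2: stack=$ z U R  input=d d z $  — expand R ::= epsilon
step 3: stack=$ z U  input=d d z $  — expand U ::= T' d R
step 4: stack=$ z R d T'  input=d d z $  — expand T' ::= d
step 5: stack=$ z R d d  input=d d z $  — match d
step 6: stack=$ z R d  input=d z $  — match d
step 7: stack=$ z R  input=z $  — expand R ::= epsilon
step 8: stack=$ z  input=z $  — match z
Accept reached after 8 steps.

8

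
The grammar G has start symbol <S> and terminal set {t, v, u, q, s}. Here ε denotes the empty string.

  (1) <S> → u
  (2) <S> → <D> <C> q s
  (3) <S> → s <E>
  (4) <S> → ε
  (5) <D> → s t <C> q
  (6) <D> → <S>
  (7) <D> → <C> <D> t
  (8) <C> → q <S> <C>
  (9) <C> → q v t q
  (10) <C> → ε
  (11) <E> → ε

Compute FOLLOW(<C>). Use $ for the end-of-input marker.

{q, s, t, u}

FIRST(<C>): from <C>→q <S> <C> we get {q}; from <C>→q v t q we get {q}; from <C>→ε we get {ε}. So FIRST(<C>) = {ε, q}.
FIRST(<E>): from <E>→ε we get {ε}. So FIRST(<E>) = {ε}.
FIRST(<S>): from <S>→u we get {u}; from <S>→<D> <C> q s we get {q, s, t, u}; from <S>→s <E> we get {s}; from <S>→ε we get {ε}. So FIRST(<S>) = {ε, q, s, t, u}.
FIRST(<D>): from <D>→s t <C> q we get {s}; from <D>→<S> we get {ε, q, s, t, u}; from <D>→<C> <D> t we get {q, s, t, u}. So FIRST(<D>) = {ε, q, s, t, u}.
FOLLOW(<S>) includes $ since <S> is the start symbol.
FOLLOW(<D>): in <S>→<D> <C> q s, <D> is followed by <C> q s with FIRST {q}; in <D>→<C> <D> t, <D> is followed by t with FIRST {t}. Thus FOLLOW(<D>) = {q, t}.
FOLLOW(<C>): in <S>→<D> <C> q s, <C> is followed by q s with FIRST {q}; in <D>→s t <C> q, <C> is followed by q with FIRST {q}; in <D>→<C> <D> t, <C> is followed by <D> t with FIRST {q, s, t, u}; in <C>→q <S> <C>, the suffix after <C> is empty (adds nothing new). Thus FOLLOW(<C>) = {q, s, t, u}.
FOLLOW(<S>): in <D>→<S>, the suffix after <S> is empty, so FOLLOW(<S>) ⊇ FOLLOW(<D>) = {q, t}; in <C>→q <S> <C>, <S> is followed by <C> with FIRST {ε, q}; in <C>→q <S> <C>, the suffix after <S> is nullable, so FOLLOW(<S>) ⊇ FOLLOW(<C>) = {q, s, t, u}. Thus FOLLOW(<S>) = {$, q, s, t, u}.
FOLLOW(<E>): in <S>→s <E>, the suffix after <E> is empty, so FOLLOW(<E>) ⊇ FOLLOW(<S>) = {$, q, s, t, u}. Thus FOLLOW(<E>) = {$, q, s, t, u}.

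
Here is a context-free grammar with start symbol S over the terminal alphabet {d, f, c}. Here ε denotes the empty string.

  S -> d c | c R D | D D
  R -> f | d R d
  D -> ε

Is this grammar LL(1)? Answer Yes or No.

Yes

FIRST(S) = {ε, c, d}
FIRST(R) = {d, f}
FIRST(D) = {ε}
FOLLOW(S) = {$}
FOLLOW(R) = {$, d}
FOLLOW(D) = {$}
Each cell of M receives at most one production.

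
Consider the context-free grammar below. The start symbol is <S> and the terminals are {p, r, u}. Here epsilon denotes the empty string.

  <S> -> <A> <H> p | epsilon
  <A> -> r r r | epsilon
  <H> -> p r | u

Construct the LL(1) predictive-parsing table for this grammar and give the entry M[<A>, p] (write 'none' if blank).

<A> -> epsilon

FIRST(<A>): from <A>->r r r we get {r}; from <A>->epsilon we get {epsilon}. So FIRST(<A>) = {epsilon, r}.
FIRST(<H>): from <H>->p r we get {p}; from <H>->u we get {u}. So FIRST(<H>) = {p, u}.
FIRST(<S>): from <S>-><A> <H> p we get {p, r, u}; from <S>->epsilon we get {epsilon}. So FIRST(<S>) = {epsilon, p, r, u}.
FOLLOW(<S>) includes $ since <S> is the start symbol.
FOLLOW(<A>): in <S>-><A> <H> p, <A> is followed by <H> p with FIRST {p, u}. Thus FOLLOW(<A>) = {p, u}.
For <A> -> r r r: FIRST(r r r) = {r}, so it goes in M[<A>, t] for t ∈ {r}.
For <A> -> epsilon: FIRST(epsilon) = {epsilon}, so it goes in M[<A>, t] for t ∈ {}; since epsilon ∈ FIRST, also for every t ∈ FOLLOW(<A>) = {p, u}.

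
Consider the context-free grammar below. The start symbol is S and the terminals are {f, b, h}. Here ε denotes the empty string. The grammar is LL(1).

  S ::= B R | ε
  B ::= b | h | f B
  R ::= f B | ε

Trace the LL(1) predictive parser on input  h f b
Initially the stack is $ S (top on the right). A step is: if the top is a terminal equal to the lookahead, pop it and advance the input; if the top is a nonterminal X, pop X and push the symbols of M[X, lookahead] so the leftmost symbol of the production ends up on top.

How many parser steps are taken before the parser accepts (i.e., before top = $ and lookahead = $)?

     Stack  Input    Action
  1  $ S    h f b $  expand S ::= B R
  2  $ R B  h f b $  expand B ::= h
  3  $ R h  h f b $  match h
  4  $ R    f b $    expand R ::= f B
  5  $ B f  f b $    match f
  6  $ B    b $      expand B ::= b
  7  $ b    b $      match b
Accept reached after 7 steps.

7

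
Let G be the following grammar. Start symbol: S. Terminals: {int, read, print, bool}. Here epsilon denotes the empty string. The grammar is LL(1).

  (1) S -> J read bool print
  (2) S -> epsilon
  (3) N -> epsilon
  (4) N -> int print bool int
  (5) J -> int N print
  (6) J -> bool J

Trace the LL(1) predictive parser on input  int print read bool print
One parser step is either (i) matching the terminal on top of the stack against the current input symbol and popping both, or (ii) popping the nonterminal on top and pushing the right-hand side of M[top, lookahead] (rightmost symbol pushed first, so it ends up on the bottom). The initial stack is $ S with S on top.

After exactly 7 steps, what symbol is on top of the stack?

print

     Stack                          Input                        Action
  1  $ S                            int print read bool print $  expand S -> J read bool print
  2  $ print bool read J            int print read bool print $  expand J -> int N print
  3  $ print bool read print N int  int print read bool print $  match int
  4  $ print bool read print N      print read bool print $      expand N -> epsilon
  5  $ print bool read print        print read bool print $      match print
  6  $ print bool read              read bool print $            match read
  7  $ print bool                   bool print $                 match bool
Stack after step 7: $ print (top = print).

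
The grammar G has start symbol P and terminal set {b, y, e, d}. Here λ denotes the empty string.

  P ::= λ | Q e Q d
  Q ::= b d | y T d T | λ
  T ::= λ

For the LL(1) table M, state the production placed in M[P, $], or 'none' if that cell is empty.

P ::= λ

FIRST(Q): from Q::=b d we get {b}; from Q::=y T d T we get {y}; from Q::=λ we get {λ}. So FIRST(Q) = {λ, b, y}.
FIRST(T): from T::=λ we get {λ}. So FIRST(T) = {λ}.
FIRST(P): from P::=λ we get {λ}; from P::=Q e Q d we get {b, e, y}. So FIRST(P) = {λ, b, e, y}.
FOLLOW(P) includes $ since P is the start symbol.
FOLLOW(P): P appears on no right-hand side. Thus FOLLOW(P) = {$}.
For P ::= λ: FIRST(λ) = {λ}, so it goes in M[P, t] for t ∈ {}; since λ ∈ FIRST, also for every t ∈ FOLLOW(P) = {$}.
For P ::= Q e Q d: FIRST(Q e Q d) = {b, e, y}, so it goes in M[P, t] for t ∈ {b, e, y}.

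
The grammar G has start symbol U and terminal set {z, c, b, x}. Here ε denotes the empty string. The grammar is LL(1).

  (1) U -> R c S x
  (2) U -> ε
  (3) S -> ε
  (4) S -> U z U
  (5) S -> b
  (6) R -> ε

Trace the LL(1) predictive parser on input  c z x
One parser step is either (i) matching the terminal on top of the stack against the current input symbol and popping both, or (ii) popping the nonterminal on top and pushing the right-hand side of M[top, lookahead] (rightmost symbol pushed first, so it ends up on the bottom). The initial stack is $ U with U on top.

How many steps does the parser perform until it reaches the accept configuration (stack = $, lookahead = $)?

8

     Stack      Input    Action
  1  $ U        c z x $  expand U -> R c S x
  2  $ x S c R  c z x $  expand R -> ε
  3  $ x S c    c z x $  match c
  4  $ x S      z x $    expand S -> U z U
  5  $ x U z U  z x $    expand U -> ε
  6  $ x U z    z x $    match z
  7  $ x U      x $      expand U -> ε
  8  $ x        x $      match x
Accept reached after 8 steps.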